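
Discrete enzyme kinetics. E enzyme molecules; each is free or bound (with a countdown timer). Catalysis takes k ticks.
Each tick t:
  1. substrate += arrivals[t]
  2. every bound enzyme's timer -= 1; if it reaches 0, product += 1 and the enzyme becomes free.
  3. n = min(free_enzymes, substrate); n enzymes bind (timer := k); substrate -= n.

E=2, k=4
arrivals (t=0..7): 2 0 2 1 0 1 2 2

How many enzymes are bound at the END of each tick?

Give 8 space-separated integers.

t=0: arr=2 -> substrate=0 bound=2 product=0
t=1: arr=0 -> substrate=0 bound=2 product=0
t=2: arr=2 -> substrate=2 bound=2 product=0
t=3: arr=1 -> substrate=3 bound=2 product=0
t=4: arr=0 -> substrate=1 bound=2 product=2
t=5: arr=1 -> substrate=2 bound=2 product=2
t=6: arr=2 -> substrate=4 bound=2 product=2
t=7: arr=2 -> substrate=6 bound=2 product=2

Answer: 2 2 2 2 2 2 2 2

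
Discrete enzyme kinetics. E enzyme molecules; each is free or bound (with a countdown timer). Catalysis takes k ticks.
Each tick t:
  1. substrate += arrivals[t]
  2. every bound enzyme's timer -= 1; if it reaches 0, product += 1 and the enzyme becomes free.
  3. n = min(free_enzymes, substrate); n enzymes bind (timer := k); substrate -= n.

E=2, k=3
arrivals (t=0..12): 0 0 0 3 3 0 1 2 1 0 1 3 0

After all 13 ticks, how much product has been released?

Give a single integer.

t=0: arr=0 -> substrate=0 bound=0 product=0
t=1: arr=0 -> substrate=0 bound=0 product=0
t=2: arr=0 -> substrate=0 bound=0 product=0
t=3: arr=3 -> substrate=1 bound=2 product=0
t=4: arr=3 -> substrate=4 bound=2 product=0
t=5: arr=0 -> substrate=4 bound=2 product=0
t=6: arr=1 -> substrate=3 bound=2 product=2
t=7: arr=2 -> substrate=5 bound=2 product=2
t=8: arr=1 -> substrate=6 bound=2 product=2
t=9: arr=0 -> substrate=4 bound=2 product=4
t=10: arr=1 -> substrate=5 bound=2 product=4
t=11: arr=3 -> substrate=8 bound=2 product=4
t=12: arr=0 -> substrate=6 bound=2 product=6

Answer: 6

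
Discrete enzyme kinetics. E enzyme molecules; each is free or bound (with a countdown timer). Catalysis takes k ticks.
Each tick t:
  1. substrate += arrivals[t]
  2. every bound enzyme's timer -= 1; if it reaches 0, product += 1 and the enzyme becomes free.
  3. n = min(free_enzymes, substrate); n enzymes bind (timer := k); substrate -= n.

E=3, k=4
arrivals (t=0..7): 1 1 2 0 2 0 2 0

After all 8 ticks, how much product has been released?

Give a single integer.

t=0: arr=1 -> substrate=0 bound=1 product=0
t=1: arr=1 -> substrate=0 bound=2 product=0
t=2: arr=2 -> substrate=1 bound=3 product=0
t=3: arr=0 -> substrate=1 bound=3 product=0
t=4: arr=2 -> substrate=2 bound=3 product=1
t=5: arr=0 -> substrate=1 bound=3 product=2
t=6: arr=2 -> substrate=2 bound=3 product=3
t=7: arr=0 -> substrate=2 bound=3 product=3

Answer: 3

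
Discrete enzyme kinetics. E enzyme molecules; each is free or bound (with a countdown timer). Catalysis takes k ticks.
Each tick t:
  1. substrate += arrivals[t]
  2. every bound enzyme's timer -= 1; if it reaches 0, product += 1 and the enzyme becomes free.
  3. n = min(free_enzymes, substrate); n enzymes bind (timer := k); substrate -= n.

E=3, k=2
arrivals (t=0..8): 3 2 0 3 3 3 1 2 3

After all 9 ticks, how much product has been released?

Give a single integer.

Answer: 11

Derivation:
t=0: arr=3 -> substrate=0 bound=3 product=0
t=1: arr=2 -> substrate=2 bound=3 product=0
t=2: arr=0 -> substrate=0 bound=2 product=3
t=3: arr=3 -> substrate=2 bound=3 product=3
t=4: arr=3 -> substrate=3 bound=3 product=5
t=5: arr=3 -> substrate=5 bound=3 product=6
t=6: arr=1 -> substrate=4 bound=3 product=8
t=7: arr=2 -> substrate=5 bound=3 product=9
t=8: arr=3 -> substrate=6 bound=3 product=11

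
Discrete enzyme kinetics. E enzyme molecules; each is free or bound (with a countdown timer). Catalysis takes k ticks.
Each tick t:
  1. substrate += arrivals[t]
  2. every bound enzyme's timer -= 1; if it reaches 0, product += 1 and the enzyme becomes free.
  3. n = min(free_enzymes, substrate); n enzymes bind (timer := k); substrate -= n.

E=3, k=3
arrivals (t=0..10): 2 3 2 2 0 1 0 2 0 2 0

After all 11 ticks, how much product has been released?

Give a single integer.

t=0: arr=2 -> substrate=0 bound=2 product=0
t=1: arr=3 -> substrate=2 bound=3 product=0
t=2: arr=2 -> substrate=4 bound=3 product=0
t=3: arr=2 -> substrate=4 bound=3 product=2
t=4: arr=0 -> substrate=3 bound=3 product=3
t=5: arr=1 -> substrate=4 bound=3 product=3
t=6: arr=0 -> substrate=2 bound=3 product=5
t=7: arr=2 -> substrate=3 bound=3 product=6
t=8: arr=0 -> substrate=3 bound=3 product=6
t=9: arr=2 -> substrate=3 bound=3 product=8
t=10: arr=0 -> substrate=2 bound=3 product=9

Answer: 9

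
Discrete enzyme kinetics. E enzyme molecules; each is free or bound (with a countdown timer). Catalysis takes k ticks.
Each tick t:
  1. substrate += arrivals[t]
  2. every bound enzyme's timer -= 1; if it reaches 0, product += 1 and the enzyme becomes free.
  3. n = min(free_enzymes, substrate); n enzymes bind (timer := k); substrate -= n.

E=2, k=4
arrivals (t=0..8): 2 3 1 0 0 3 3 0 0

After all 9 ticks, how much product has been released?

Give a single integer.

t=0: arr=2 -> substrate=0 bound=2 product=0
t=1: arr=3 -> substrate=3 bound=2 product=0
t=2: arr=1 -> substrate=4 bound=2 product=0
t=3: arr=0 -> substrate=4 bound=2 product=0
t=4: arr=0 -> substrate=2 bound=2 product=2
t=5: arr=3 -> substrate=5 bound=2 product=2
t=6: arr=3 -> substrate=8 bound=2 product=2
t=7: arr=0 -> substrate=8 bound=2 product=2
t=8: arr=0 -> substrate=6 bound=2 product=4

Answer: 4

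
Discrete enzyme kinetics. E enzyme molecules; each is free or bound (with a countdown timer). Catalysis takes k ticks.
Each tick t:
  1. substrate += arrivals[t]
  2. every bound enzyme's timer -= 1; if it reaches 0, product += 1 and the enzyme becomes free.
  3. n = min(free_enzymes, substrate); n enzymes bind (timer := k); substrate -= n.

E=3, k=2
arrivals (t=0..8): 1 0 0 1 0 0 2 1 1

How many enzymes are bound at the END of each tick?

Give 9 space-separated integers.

Answer: 1 1 0 1 1 0 2 3 2

Derivation:
t=0: arr=1 -> substrate=0 bound=1 product=0
t=1: arr=0 -> substrate=0 bound=1 product=0
t=2: arr=0 -> substrate=0 bound=0 product=1
t=3: arr=1 -> substrate=0 bound=1 product=1
t=4: arr=0 -> substrate=0 bound=1 product=1
t=5: arr=0 -> substrate=0 bound=0 product=2
t=6: arr=2 -> substrate=0 bound=2 product=2
t=7: arr=1 -> substrate=0 bound=3 product=2
t=8: arr=1 -> substrate=0 bound=2 product=4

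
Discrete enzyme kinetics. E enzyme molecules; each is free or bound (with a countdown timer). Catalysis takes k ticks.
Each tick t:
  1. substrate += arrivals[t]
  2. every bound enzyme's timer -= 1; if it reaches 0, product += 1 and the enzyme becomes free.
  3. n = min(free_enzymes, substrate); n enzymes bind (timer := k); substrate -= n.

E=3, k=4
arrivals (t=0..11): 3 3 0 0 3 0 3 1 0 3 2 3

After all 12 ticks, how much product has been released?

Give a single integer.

t=0: arr=3 -> substrate=0 bound=3 product=0
t=1: arr=3 -> substrate=3 bound=3 product=0
t=2: arr=0 -> substrate=3 bound=3 product=0
t=3: arr=0 -> substrate=3 bound=3 product=0
t=4: arr=3 -> substrate=3 bound=3 product=3
t=5: arr=0 -> substrate=3 bound=3 product=3
t=6: arr=3 -> substrate=6 bound=3 product=3
t=7: arr=1 -> substrate=7 bound=3 product=3
t=8: arr=0 -> substrate=4 bound=3 product=6
t=9: arr=3 -> substrate=7 bound=3 product=6
t=10: arr=2 -> substrate=9 bound=3 product=6
t=11: arr=3 -> substrate=12 bound=3 product=6

Answer: 6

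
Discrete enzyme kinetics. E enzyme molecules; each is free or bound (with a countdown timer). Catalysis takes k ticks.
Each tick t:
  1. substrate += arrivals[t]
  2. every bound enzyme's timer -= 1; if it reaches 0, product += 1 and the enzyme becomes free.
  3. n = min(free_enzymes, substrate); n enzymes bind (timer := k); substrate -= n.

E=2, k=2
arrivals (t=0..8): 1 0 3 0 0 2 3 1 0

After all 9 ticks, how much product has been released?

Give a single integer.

t=0: arr=1 -> substrate=0 bound=1 product=0
t=1: arr=0 -> substrate=0 bound=1 product=0
t=2: arr=3 -> substrate=1 bound=2 product=1
t=3: arr=0 -> substrate=1 bound=2 product=1
t=4: arr=0 -> substrate=0 bound=1 product=3
t=5: arr=2 -> substrate=1 bound=2 product=3
t=6: arr=3 -> substrate=3 bound=2 product=4
t=7: arr=1 -> substrate=3 bound=2 product=5
t=8: arr=0 -> substrate=2 bound=2 product=6

Answer: 6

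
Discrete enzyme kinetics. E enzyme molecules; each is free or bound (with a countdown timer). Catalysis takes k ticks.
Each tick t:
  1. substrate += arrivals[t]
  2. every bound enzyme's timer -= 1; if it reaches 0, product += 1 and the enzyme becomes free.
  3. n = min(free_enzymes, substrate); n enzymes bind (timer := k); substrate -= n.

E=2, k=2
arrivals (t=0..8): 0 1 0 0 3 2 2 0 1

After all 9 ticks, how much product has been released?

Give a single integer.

t=0: arr=0 -> substrate=0 bound=0 product=0
t=1: arr=1 -> substrate=0 bound=1 product=0
t=2: arr=0 -> substrate=0 bound=1 product=0
t=3: arr=0 -> substrate=0 bound=0 product=1
t=4: arr=3 -> substrate=1 bound=2 product=1
t=5: arr=2 -> substrate=3 bound=2 product=1
t=6: arr=2 -> substrate=3 bound=2 product=3
t=7: arr=0 -> substrate=3 bound=2 product=3
t=8: arr=1 -> substrate=2 bound=2 product=5

Answer: 5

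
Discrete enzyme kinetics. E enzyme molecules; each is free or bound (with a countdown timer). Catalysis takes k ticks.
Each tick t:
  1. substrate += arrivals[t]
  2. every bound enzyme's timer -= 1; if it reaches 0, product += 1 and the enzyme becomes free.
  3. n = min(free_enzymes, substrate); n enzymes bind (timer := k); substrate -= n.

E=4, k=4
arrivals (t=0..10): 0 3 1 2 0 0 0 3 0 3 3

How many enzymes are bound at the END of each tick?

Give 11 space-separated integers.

t=0: arr=0 -> substrate=0 bound=0 product=0
t=1: arr=3 -> substrate=0 bound=3 product=0
t=2: arr=1 -> substrate=0 bound=4 product=0
t=3: arr=2 -> substrate=2 bound=4 product=0
t=4: arr=0 -> substrate=2 bound=4 product=0
t=5: arr=0 -> substrate=0 bound=3 product=3
t=6: arr=0 -> substrate=0 bound=2 product=4
t=7: arr=3 -> substrate=1 bound=4 product=4
t=8: arr=0 -> substrate=1 bound=4 product=4
t=9: arr=3 -> substrate=2 bound=4 product=6
t=10: arr=3 -> substrate=5 bound=4 product=6

Answer: 0 3 4 4 4 3 2 4 4 4 4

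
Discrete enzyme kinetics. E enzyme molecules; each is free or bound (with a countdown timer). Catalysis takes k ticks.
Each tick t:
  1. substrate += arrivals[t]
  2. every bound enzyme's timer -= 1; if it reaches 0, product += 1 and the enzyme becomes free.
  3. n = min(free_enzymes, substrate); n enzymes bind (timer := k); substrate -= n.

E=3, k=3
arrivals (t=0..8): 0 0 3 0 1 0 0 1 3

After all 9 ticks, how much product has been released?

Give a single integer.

t=0: arr=0 -> substrate=0 bound=0 product=0
t=1: arr=0 -> substrate=0 bound=0 product=0
t=2: arr=3 -> substrate=0 bound=3 product=0
t=3: arr=0 -> substrate=0 bound=3 product=0
t=4: arr=1 -> substrate=1 bound=3 product=0
t=5: arr=0 -> substrate=0 bound=1 product=3
t=6: arr=0 -> substrate=0 bound=1 product=3
t=7: arr=1 -> substrate=0 bound=2 product=3
t=8: arr=3 -> substrate=1 bound=3 product=4

Answer: 4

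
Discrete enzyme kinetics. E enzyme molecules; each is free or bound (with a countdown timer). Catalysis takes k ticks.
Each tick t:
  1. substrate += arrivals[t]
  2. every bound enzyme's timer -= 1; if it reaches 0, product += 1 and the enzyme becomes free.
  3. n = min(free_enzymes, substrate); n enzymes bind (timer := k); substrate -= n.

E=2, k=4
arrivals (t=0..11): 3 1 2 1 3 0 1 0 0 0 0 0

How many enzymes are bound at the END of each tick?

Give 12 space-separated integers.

t=0: arr=3 -> substrate=1 bound=2 product=0
t=1: arr=1 -> substrate=2 bound=2 product=0
t=2: arr=2 -> substrate=4 bound=2 product=0
t=3: arr=1 -> substrate=5 bound=2 product=0
t=4: arr=3 -> substrate=6 bound=2 product=2
t=5: arr=0 -> substrate=6 bound=2 product=2
t=6: arr=1 -> substrate=7 bound=2 product=2
t=7: arr=0 -> substrate=7 bound=2 product=2
t=8: arr=0 -> substrate=5 bound=2 product=4
t=9: arr=0 -> substrate=5 bound=2 product=4
t=10: arr=0 -> substrate=5 bound=2 product=4
t=11: arr=0 -> substrate=5 bound=2 product=4

Answer: 2 2 2 2 2 2 2 2 2 2 2 2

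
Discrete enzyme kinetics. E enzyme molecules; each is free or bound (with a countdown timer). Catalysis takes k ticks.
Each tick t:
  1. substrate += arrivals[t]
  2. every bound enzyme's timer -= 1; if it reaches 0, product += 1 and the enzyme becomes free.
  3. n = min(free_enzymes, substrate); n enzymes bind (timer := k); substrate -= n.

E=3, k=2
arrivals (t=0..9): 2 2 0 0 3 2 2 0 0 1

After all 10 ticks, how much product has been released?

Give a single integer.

Answer: 10

Derivation:
t=0: arr=2 -> substrate=0 bound=2 product=0
t=1: arr=2 -> substrate=1 bound=3 product=0
t=2: arr=0 -> substrate=0 bound=2 product=2
t=3: arr=0 -> substrate=0 bound=1 product=3
t=4: arr=3 -> substrate=0 bound=3 product=4
t=5: arr=2 -> substrate=2 bound=3 product=4
t=6: arr=2 -> substrate=1 bound=3 product=7
t=7: arr=0 -> substrate=1 bound=3 product=7
t=8: arr=0 -> substrate=0 bound=1 product=10
t=9: arr=1 -> substrate=0 bound=2 product=10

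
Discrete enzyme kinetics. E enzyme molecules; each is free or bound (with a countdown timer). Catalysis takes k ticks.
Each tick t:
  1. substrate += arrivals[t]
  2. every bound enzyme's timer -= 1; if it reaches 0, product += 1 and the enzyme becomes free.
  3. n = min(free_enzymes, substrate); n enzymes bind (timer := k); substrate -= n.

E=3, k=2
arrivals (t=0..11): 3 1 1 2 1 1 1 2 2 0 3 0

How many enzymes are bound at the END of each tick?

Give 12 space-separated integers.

t=0: arr=3 -> substrate=0 bound=3 product=0
t=1: arr=1 -> substrate=1 bound=3 product=0
t=2: arr=1 -> substrate=0 bound=2 product=3
t=3: arr=2 -> substrate=1 bound=3 product=3
t=4: arr=1 -> substrate=0 bound=3 product=5
t=5: arr=1 -> substrate=0 bound=3 product=6
t=6: arr=1 -> substrate=0 bound=2 product=8
t=7: arr=2 -> substrate=0 bound=3 product=9
t=8: arr=2 -> substrate=1 bound=3 product=10
t=9: arr=0 -> substrate=0 bound=2 product=12
t=10: arr=3 -> substrate=1 bound=3 product=13
t=11: arr=0 -> substrate=0 bound=3 product=14

Answer: 3 3 2 3 3 3 2 3 3 2 3 3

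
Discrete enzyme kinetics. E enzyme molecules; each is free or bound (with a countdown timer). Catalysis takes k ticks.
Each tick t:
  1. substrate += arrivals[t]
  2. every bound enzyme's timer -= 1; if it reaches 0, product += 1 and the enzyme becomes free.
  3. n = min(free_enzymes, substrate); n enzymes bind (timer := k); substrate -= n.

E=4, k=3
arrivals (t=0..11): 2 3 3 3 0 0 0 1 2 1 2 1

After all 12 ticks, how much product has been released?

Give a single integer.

t=0: arr=2 -> substrate=0 bound=2 product=0
t=1: arr=3 -> substrate=1 bound=4 product=0
t=2: arr=3 -> substrate=4 bound=4 product=0
t=3: arr=3 -> substrate=5 bound=4 product=2
t=4: arr=0 -> substrate=3 bound=4 product=4
t=5: arr=0 -> substrate=3 bound=4 product=4
t=6: arr=0 -> substrate=1 bound=4 product=6
t=7: arr=1 -> substrate=0 bound=4 product=8
t=8: arr=2 -> substrate=2 bound=4 product=8
t=9: arr=1 -> substrate=1 bound=4 product=10
t=10: arr=2 -> substrate=1 bound=4 product=12
t=11: arr=1 -> substrate=2 bound=4 product=12

Answer: 12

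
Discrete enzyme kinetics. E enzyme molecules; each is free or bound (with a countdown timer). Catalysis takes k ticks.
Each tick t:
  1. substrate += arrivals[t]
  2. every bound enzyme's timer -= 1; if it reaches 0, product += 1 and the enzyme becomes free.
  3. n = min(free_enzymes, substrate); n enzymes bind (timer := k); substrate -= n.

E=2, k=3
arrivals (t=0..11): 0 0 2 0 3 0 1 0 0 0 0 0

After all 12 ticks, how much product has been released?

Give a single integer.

Answer: 6

Derivation:
t=0: arr=0 -> substrate=0 bound=0 product=0
t=1: arr=0 -> substrate=0 bound=0 product=0
t=2: arr=2 -> substrate=0 bound=2 product=0
t=3: arr=0 -> substrate=0 bound=2 product=0
t=4: arr=3 -> substrate=3 bound=2 product=0
t=5: arr=0 -> substrate=1 bound=2 product=2
t=6: arr=1 -> substrate=2 bound=2 product=2
t=7: arr=0 -> substrate=2 bound=2 product=2
t=8: arr=0 -> substrate=0 bound=2 product=4
t=9: arr=0 -> substrate=0 bound=2 product=4
t=10: arr=0 -> substrate=0 bound=2 product=4
t=11: arr=0 -> substrate=0 bound=0 product=6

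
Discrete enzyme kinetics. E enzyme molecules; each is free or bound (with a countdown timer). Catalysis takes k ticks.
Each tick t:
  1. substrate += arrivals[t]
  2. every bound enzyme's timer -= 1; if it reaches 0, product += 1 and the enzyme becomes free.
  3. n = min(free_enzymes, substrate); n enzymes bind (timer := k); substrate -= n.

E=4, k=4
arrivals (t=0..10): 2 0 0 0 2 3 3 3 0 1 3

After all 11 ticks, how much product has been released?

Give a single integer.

Answer: 6

Derivation:
t=0: arr=2 -> substrate=0 bound=2 product=0
t=1: arr=0 -> substrate=0 bound=2 product=0
t=2: arr=0 -> substrate=0 bound=2 product=0
t=3: arr=0 -> substrate=0 bound=2 product=0
t=4: arr=2 -> substrate=0 bound=2 product=2
t=5: arr=3 -> substrate=1 bound=4 product=2
t=6: arr=3 -> substrate=4 bound=4 product=2
t=7: arr=3 -> substrate=7 bound=4 product=2
t=8: arr=0 -> substrate=5 bound=4 product=4
t=9: arr=1 -> substrate=4 bound=4 product=6
t=10: arr=3 -> substrate=7 bound=4 product=6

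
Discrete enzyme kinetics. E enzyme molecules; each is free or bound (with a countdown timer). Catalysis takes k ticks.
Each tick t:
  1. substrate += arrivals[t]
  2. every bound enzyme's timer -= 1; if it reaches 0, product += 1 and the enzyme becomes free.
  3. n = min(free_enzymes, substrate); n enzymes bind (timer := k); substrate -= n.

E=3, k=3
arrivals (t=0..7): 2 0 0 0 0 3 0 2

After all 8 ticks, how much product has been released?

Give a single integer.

Answer: 2

Derivation:
t=0: arr=2 -> substrate=0 bound=2 product=0
t=1: arr=0 -> substrate=0 bound=2 product=0
t=2: arr=0 -> substrate=0 bound=2 product=0
t=3: arr=0 -> substrate=0 bound=0 product=2
t=4: arr=0 -> substrate=0 bound=0 product=2
t=5: arr=3 -> substrate=0 bound=3 product=2
t=6: arr=0 -> substrate=0 bound=3 product=2
t=7: arr=2 -> substrate=2 bound=3 product=2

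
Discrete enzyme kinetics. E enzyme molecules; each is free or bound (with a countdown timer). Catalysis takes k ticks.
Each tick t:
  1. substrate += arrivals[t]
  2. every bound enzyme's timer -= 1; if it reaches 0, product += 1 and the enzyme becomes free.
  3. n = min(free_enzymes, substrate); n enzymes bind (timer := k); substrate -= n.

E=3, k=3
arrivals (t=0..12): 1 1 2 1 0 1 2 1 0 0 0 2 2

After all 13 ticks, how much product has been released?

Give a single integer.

t=0: arr=1 -> substrate=0 bound=1 product=0
t=1: arr=1 -> substrate=0 bound=2 product=0
t=2: arr=2 -> substrate=1 bound=3 product=0
t=3: arr=1 -> substrate=1 bound=3 product=1
t=4: arr=0 -> substrate=0 bound=3 product=2
t=5: arr=1 -> substrate=0 bound=3 product=3
t=6: arr=2 -> substrate=1 bound=3 product=4
t=7: arr=1 -> substrate=1 bound=3 product=5
t=8: arr=0 -> substrate=0 bound=3 product=6
t=9: arr=0 -> substrate=0 bound=2 product=7
t=10: arr=0 -> substrate=0 bound=1 product=8
t=11: arr=2 -> substrate=0 bound=2 product=9
t=12: arr=2 -> substrate=1 bound=3 product=9

Answer: 9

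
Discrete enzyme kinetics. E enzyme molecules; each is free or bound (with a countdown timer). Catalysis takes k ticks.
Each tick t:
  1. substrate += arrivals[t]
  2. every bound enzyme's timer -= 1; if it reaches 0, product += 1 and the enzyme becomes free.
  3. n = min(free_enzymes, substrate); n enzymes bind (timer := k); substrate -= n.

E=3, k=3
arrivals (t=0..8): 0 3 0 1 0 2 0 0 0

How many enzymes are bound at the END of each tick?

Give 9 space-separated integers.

Answer: 0 3 3 3 1 3 3 2 0

Derivation:
t=0: arr=0 -> substrate=0 bound=0 product=0
t=1: arr=3 -> substrate=0 bound=3 product=0
t=2: arr=0 -> substrate=0 bound=3 product=0
t=3: arr=1 -> substrate=1 bound=3 product=0
t=4: arr=0 -> substrate=0 bound=1 product=3
t=5: arr=2 -> substrate=0 bound=3 product=3
t=6: arr=0 -> substrate=0 bound=3 product=3
t=7: arr=0 -> substrate=0 bound=2 product=4
t=8: arr=0 -> substrate=0 bound=0 product=6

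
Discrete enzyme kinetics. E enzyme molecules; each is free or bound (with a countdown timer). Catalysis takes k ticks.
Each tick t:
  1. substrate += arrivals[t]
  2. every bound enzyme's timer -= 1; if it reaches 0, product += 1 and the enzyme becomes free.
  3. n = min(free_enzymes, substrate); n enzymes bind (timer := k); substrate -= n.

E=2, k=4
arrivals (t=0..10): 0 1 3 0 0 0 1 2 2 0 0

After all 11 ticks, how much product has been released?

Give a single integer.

t=0: arr=0 -> substrate=0 bound=0 product=0
t=1: arr=1 -> substrate=0 bound=1 product=0
t=2: arr=3 -> substrate=2 bound=2 product=0
t=3: arr=0 -> substrate=2 bound=2 product=0
t=4: arr=0 -> substrate=2 bound=2 product=0
t=5: arr=0 -> substrate=1 bound=2 product=1
t=6: arr=1 -> substrate=1 bound=2 product=2
t=7: arr=2 -> substrate=3 bound=2 product=2
t=8: arr=2 -> substrate=5 bound=2 product=2
t=9: arr=0 -> substrate=4 bound=2 product=3
t=10: arr=0 -> substrate=3 bound=2 product=4

Answer: 4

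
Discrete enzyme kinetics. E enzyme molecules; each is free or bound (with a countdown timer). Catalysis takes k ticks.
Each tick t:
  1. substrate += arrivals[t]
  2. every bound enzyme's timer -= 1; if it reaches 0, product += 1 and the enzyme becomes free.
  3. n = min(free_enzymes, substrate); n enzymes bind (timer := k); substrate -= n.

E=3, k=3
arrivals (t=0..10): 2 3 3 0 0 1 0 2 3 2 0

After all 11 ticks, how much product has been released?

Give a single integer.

t=0: arr=2 -> substrate=0 bound=2 product=0
t=1: arr=3 -> substrate=2 bound=3 product=0
t=2: arr=3 -> substrate=5 bound=3 product=0
t=3: arr=0 -> substrate=3 bound=3 product=2
t=4: arr=0 -> substrate=2 bound=3 product=3
t=5: arr=1 -> substrate=3 bound=3 product=3
t=6: arr=0 -> substrate=1 bound=3 product=5
t=7: arr=2 -> substrate=2 bound=3 product=6
t=8: arr=3 -> substrate=5 bound=3 product=6
t=9: arr=2 -> substrate=5 bound=3 product=8
t=10: arr=0 -> substrate=4 bound=3 product=9

Answer: 9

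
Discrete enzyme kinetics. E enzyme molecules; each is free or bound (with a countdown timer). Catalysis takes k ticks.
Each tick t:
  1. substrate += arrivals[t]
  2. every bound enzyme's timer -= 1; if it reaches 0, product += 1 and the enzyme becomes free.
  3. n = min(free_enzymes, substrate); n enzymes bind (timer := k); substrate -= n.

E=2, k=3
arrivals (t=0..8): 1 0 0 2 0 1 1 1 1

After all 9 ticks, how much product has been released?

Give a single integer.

t=0: arr=1 -> substrate=0 bound=1 product=0
t=1: arr=0 -> substrate=0 bound=1 product=0
t=2: arr=0 -> substrate=0 bound=1 product=0
t=3: arr=2 -> substrate=0 bound=2 product=1
t=4: arr=0 -> substrate=0 bound=2 product=1
t=5: arr=1 -> substrate=1 bound=2 product=1
t=6: arr=1 -> substrate=0 bound=2 product=3
t=7: arr=1 -> substrate=1 bound=2 product=3
t=8: arr=1 -> substrate=2 bound=2 product=3

Answer: 3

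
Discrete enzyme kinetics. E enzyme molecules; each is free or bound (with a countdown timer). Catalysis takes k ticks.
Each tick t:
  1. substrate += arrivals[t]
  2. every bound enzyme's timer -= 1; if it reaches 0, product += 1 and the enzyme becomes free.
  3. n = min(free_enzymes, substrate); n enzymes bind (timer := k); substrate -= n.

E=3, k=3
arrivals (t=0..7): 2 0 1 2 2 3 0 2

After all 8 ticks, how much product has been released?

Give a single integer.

Answer: 5

Derivation:
t=0: arr=2 -> substrate=0 bound=2 product=0
t=1: arr=0 -> substrate=0 bound=2 product=0
t=2: arr=1 -> substrate=0 bound=3 product=0
t=3: arr=2 -> substrate=0 bound=3 product=2
t=4: arr=2 -> substrate=2 bound=3 product=2
t=5: arr=3 -> substrate=4 bound=3 product=3
t=6: arr=0 -> substrate=2 bound=3 product=5
t=7: arr=2 -> substrate=4 bound=3 product=5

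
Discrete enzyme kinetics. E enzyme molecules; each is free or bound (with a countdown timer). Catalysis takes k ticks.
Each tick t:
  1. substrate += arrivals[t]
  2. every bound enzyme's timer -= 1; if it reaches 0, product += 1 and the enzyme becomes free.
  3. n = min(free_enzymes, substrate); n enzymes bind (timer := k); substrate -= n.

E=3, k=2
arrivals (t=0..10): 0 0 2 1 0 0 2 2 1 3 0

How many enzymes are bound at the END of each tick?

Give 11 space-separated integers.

t=0: arr=0 -> substrate=0 bound=0 product=0
t=1: arr=0 -> substrate=0 bound=0 product=0
t=2: arr=2 -> substrate=0 bound=2 product=0
t=3: arr=1 -> substrate=0 bound=3 product=0
t=4: arr=0 -> substrate=0 bound=1 product=2
t=5: arr=0 -> substrate=0 bound=0 product=3
t=6: arr=2 -> substrate=0 bound=2 product=3
t=7: arr=2 -> substrate=1 bound=3 product=3
t=8: arr=1 -> substrate=0 bound=3 product=5
t=9: arr=3 -> substrate=2 bound=3 product=6
t=10: arr=0 -> substrate=0 bound=3 product=8

Answer: 0 0 2 3 1 0 2 3 3 3 3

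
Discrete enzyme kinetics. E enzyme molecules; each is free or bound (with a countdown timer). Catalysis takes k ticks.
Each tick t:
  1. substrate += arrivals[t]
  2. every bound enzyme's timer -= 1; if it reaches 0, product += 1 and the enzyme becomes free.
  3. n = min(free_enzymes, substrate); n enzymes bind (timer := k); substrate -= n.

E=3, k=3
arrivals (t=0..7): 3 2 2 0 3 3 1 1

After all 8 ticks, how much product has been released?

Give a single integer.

t=0: arr=3 -> substrate=0 bound=3 product=0
t=1: arr=2 -> substrate=2 bound=3 product=0
t=2: arr=2 -> substrate=4 bound=3 product=0
t=3: arr=0 -> substrate=1 bound=3 product=3
t=4: arr=3 -> substrate=4 bound=3 product=3
t=5: arr=3 -> substrate=7 bound=3 product=3
t=6: arr=1 -> substrate=5 bound=3 product=6
t=7: arr=1 -> substrate=6 bound=3 product=6

Answer: 6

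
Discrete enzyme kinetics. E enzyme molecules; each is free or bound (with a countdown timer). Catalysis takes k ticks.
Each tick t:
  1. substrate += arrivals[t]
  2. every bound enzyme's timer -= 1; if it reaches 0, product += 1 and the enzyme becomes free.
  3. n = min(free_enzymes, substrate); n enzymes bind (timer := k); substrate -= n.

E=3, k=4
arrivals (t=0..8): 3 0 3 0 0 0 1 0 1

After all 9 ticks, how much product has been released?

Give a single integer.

Answer: 6

Derivation:
t=0: arr=3 -> substrate=0 bound=3 product=0
t=1: arr=0 -> substrate=0 bound=3 product=0
t=2: arr=3 -> substrate=3 bound=3 product=0
t=3: arr=0 -> substrate=3 bound=3 product=0
t=4: arr=0 -> substrate=0 bound=3 product=3
t=5: arr=0 -> substrate=0 bound=3 product=3
t=6: arr=1 -> substrate=1 bound=3 product=3
t=7: arr=0 -> substrate=1 bound=3 product=3
t=8: arr=1 -> substrate=0 bound=2 product=6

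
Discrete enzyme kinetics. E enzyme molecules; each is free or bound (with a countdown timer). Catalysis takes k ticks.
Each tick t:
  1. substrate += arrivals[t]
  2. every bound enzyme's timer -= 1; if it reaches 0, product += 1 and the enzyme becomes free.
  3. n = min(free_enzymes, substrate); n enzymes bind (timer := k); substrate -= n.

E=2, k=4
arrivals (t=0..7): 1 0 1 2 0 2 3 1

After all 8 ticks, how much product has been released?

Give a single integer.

Answer: 2

Derivation:
t=0: arr=1 -> substrate=0 bound=1 product=0
t=1: arr=0 -> substrate=0 bound=1 product=0
t=2: arr=1 -> substrate=0 bound=2 product=0
t=3: arr=2 -> substrate=2 bound=2 product=0
t=4: arr=0 -> substrate=1 bound=2 product=1
t=5: arr=2 -> substrate=3 bound=2 product=1
t=6: arr=3 -> substrate=5 bound=2 product=2
t=7: arr=1 -> substrate=6 bound=2 product=2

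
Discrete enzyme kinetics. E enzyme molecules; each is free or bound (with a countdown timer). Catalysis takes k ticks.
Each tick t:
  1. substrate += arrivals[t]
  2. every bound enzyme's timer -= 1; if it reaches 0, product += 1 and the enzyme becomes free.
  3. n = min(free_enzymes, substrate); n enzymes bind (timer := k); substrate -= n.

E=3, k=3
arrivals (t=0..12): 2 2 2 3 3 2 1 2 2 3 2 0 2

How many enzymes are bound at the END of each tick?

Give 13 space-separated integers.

t=0: arr=2 -> substrate=0 bound=2 product=0
t=1: arr=2 -> substrate=1 bound=3 product=0
t=2: arr=2 -> substrate=3 bound=3 product=0
t=3: arr=3 -> substrate=4 bound=3 product=2
t=4: arr=3 -> substrate=6 bound=3 product=3
t=5: arr=2 -> substrate=8 bound=3 product=3
t=6: arr=1 -> substrate=7 bound=3 product=5
t=7: arr=2 -> substrate=8 bound=3 product=6
t=8: arr=2 -> substrate=10 bound=3 product=6
t=9: arr=3 -> substrate=11 bound=3 product=8
t=10: arr=2 -> substrate=12 bound=3 product=9
t=11: arr=0 -> substrate=12 bound=3 product=9
t=12: arr=2 -> substrate=12 bound=3 product=11

Answer: 2 3 3 3 3 3 3 3 3 3 3 3 3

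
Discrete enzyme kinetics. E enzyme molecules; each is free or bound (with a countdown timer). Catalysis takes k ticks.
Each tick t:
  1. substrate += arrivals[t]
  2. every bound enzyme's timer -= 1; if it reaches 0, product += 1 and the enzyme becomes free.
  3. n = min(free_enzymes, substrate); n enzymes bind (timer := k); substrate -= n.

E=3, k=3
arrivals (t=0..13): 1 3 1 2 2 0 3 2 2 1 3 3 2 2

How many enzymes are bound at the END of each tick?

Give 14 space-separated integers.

t=0: arr=1 -> substrate=0 bound=1 product=0
t=1: arr=3 -> substrate=1 bound=3 product=0
t=2: arr=1 -> substrate=2 bound=3 product=0
t=3: arr=2 -> substrate=3 bound=3 product=1
t=4: arr=2 -> substrate=3 bound=3 product=3
t=5: arr=0 -> substrate=3 bound=3 product=3
t=6: arr=3 -> substrate=5 bound=3 product=4
t=7: arr=2 -> substrate=5 bound=3 product=6
t=8: arr=2 -> substrate=7 bound=3 product=6
t=9: arr=1 -> substrate=7 bound=3 product=7
t=10: arr=3 -> substrate=8 bound=3 product=9
t=11: arr=3 -> substrate=11 bound=3 product=9
t=12: arr=2 -> substrate=12 bound=3 product=10
t=13: arr=2 -> substrate=12 bound=3 product=12

Answer: 1 3 3 3 3 3 3 3 3 3 3 3 3 3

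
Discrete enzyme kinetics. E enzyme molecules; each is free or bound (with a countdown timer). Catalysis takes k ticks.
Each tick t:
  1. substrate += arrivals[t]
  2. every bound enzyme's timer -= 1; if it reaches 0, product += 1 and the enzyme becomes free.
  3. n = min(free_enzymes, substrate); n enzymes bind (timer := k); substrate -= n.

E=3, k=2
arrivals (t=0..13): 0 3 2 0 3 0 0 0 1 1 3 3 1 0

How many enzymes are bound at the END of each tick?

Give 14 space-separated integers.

Answer: 0 3 3 2 3 3 2 0 1 2 3 3 3 3

Derivation:
t=0: arr=0 -> substrate=0 bound=0 product=0
t=1: arr=3 -> substrate=0 bound=3 product=0
t=2: arr=2 -> substrate=2 bound=3 product=0
t=3: arr=0 -> substrate=0 bound=2 product=3
t=4: arr=3 -> substrate=2 bound=3 product=3
t=5: arr=0 -> substrate=0 bound=3 product=5
t=6: arr=0 -> substrate=0 bound=2 product=6
t=7: arr=0 -> substrate=0 bound=0 product=8
t=8: arr=1 -> substrate=0 bound=1 product=8
t=9: arr=1 -> substrate=0 bound=2 product=8
t=10: arr=3 -> substrate=1 bound=3 product=9
t=11: arr=3 -> substrate=3 bound=3 product=10
t=12: arr=1 -> substrate=2 bound=3 product=12
t=13: arr=0 -> substrate=1 bound=3 product=13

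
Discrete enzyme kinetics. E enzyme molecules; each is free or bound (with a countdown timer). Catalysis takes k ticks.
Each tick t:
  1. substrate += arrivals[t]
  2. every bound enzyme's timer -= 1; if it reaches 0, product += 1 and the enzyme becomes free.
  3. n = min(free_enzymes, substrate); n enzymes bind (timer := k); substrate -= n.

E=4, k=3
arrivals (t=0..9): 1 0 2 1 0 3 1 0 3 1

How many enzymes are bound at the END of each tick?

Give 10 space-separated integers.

Answer: 1 1 3 3 3 4 4 4 4 4

Derivation:
t=0: arr=1 -> substrate=0 bound=1 product=0
t=1: arr=0 -> substrate=0 bound=1 product=0
t=2: arr=2 -> substrate=0 bound=3 product=0
t=3: arr=1 -> substrate=0 bound=3 product=1
t=4: arr=0 -> substrate=0 bound=3 product=1
t=5: arr=3 -> substrate=0 bound=4 product=3
t=6: arr=1 -> substrate=0 bound=4 product=4
t=7: arr=0 -> substrate=0 bound=4 product=4
t=8: arr=3 -> substrate=0 bound=4 product=7
t=9: arr=1 -> substrate=0 bound=4 product=8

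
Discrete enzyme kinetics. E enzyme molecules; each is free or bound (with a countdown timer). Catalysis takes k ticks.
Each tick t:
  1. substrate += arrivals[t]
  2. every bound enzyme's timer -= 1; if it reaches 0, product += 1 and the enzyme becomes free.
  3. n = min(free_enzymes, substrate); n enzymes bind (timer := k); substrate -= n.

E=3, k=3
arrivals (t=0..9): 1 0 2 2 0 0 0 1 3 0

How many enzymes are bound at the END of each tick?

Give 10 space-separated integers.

Answer: 1 1 3 3 3 2 1 2 3 3

Derivation:
t=0: arr=1 -> substrate=0 bound=1 product=0
t=1: arr=0 -> substrate=0 bound=1 product=0
t=2: arr=2 -> substrate=0 bound=3 product=0
t=3: arr=2 -> substrate=1 bound=3 product=1
t=4: arr=0 -> substrate=1 bound=3 product=1
t=5: arr=0 -> substrate=0 bound=2 product=3
t=6: arr=0 -> substrate=0 bound=1 product=4
t=7: arr=1 -> substrate=0 bound=2 product=4
t=8: arr=3 -> substrate=1 bound=3 product=5
t=9: arr=0 -> substrate=1 bound=3 product=5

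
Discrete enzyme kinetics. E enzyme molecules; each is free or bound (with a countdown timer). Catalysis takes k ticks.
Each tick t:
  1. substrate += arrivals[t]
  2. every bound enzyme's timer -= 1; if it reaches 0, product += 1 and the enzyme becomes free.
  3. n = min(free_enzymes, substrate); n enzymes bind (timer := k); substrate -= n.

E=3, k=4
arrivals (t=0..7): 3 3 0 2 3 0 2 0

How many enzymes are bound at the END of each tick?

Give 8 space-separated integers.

Answer: 3 3 3 3 3 3 3 3

Derivation:
t=0: arr=3 -> substrate=0 bound=3 product=0
t=1: arr=3 -> substrate=3 bound=3 product=0
t=2: arr=0 -> substrate=3 bound=3 product=0
t=3: arr=2 -> substrate=5 bound=3 product=0
t=4: arr=3 -> substrate=5 bound=3 product=3
t=5: arr=0 -> substrate=5 bound=3 product=3
t=6: arr=2 -> substrate=7 bound=3 product=3
t=7: arr=0 -> substrate=7 bound=3 product=3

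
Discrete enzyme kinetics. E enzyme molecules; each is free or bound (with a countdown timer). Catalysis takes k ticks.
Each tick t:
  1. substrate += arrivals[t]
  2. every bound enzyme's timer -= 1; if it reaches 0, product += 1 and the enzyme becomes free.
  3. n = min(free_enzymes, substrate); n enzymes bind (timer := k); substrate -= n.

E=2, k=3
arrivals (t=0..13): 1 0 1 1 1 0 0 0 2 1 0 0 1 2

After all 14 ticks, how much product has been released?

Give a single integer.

t=0: arr=1 -> substrate=0 bound=1 product=0
t=1: arr=0 -> substrate=0 bound=1 product=0
t=2: arr=1 -> substrate=0 bound=2 product=0
t=3: arr=1 -> substrate=0 bound=2 product=1
t=4: arr=1 -> substrate=1 bound=2 product=1
t=5: arr=0 -> substrate=0 bound=2 product=2
t=6: arr=0 -> substrate=0 bound=1 product=3
t=7: arr=0 -> substrate=0 bound=1 product=3
t=8: arr=2 -> substrate=0 bound=2 product=4
t=9: arr=1 -> substrate=1 bound=2 product=4
t=10: arr=0 -> substrate=1 bound=2 product=4
t=11: arr=0 -> substrate=0 bound=1 product=6
t=12: arr=1 -> substrate=0 bound=2 product=6
t=13: arr=2 -> substrate=2 bound=2 product=6

Answer: 6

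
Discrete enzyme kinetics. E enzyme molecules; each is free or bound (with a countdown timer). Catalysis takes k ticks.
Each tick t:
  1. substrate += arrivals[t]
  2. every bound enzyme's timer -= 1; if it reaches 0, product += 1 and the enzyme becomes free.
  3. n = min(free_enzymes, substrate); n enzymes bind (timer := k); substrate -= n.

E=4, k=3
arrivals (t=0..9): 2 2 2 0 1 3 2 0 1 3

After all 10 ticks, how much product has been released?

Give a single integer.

t=0: arr=2 -> substrate=0 bound=2 product=0
t=1: arr=2 -> substrate=0 bound=4 product=0
t=2: arr=2 -> substrate=2 bound=4 product=0
t=3: arr=0 -> substrate=0 bound=4 product=2
t=4: arr=1 -> substrate=0 bound=3 product=4
t=5: arr=3 -> substrate=2 bound=4 product=4
t=6: arr=2 -> substrate=2 bound=4 product=6
t=7: arr=0 -> substrate=1 bound=4 product=7
t=8: arr=1 -> substrate=1 bound=4 product=8
t=9: arr=3 -> substrate=2 bound=4 product=10

Answer: 10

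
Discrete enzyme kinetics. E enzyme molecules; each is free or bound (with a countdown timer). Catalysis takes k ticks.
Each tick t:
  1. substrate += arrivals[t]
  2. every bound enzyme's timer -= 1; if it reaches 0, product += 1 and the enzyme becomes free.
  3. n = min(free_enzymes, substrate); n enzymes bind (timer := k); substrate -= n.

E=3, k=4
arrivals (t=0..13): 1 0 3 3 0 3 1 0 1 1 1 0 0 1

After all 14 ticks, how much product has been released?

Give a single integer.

Answer: 7

Derivation:
t=0: arr=1 -> substrate=0 bound=1 product=0
t=1: arr=0 -> substrate=0 bound=1 product=0
t=2: arr=3 -> substrate=1 bound=3 product=0
t=3: arr=3 -> substrate=4 bound=3 product=0
t=4: arr=0 -> substrate=3 bound=3 product=1
t=5: arr=3 -> substrate=6 bound=3 product=1
t=6: arr=1 -> substrate=5 bound=3 product=3
t=7: arr=0 -> substrate=5 bound=3 product=3
t=8: arr=1 -> substrate=5 bound=3 product=4
t=9: arr=1 -> substrate=6 bound=3 product=4
t=10: arr=1 -> substrate=5 bound=3 product=6
t=11: arr=0 -> substrate=5 bound=3 product=6
t=12: arr=0 -> substrate=4 bound=3 product=7
t=13: arr=1 -> substrate=5 bound=3 product=7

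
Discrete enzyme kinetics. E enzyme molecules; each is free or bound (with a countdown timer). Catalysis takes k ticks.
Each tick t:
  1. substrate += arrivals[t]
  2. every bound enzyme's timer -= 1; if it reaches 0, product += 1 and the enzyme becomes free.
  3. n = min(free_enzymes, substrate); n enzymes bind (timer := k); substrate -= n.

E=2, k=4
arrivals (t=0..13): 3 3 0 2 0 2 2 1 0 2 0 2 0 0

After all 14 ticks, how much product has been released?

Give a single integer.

Answer: 6

Derivation:
t=0: arr=3 -> substrate=1 bound=2 product=0
t=1: arr=3 -> substrate=4 bound=2 product=0
t=2: arr=0 -> substrate=4 bound=2 product=0
t=3: arr=2 -> substrate=6 bound=2 product=0
t=4: arr=0 -> substrate=4 bound=2 product=2
t=5: arr=2 -> substrate=6 bound=2 product=2
t=6: arr=2 -> substrate=8 bound=2 product=2
t=7: arr=1 -> substrate=9 bound=2 product=2
t=8: arr=0 -> substrate=7 bound=2 product=4
t=9: arr=2 -> substrate=9 bound=2 product=4
t=10: arr=0 -> substrate=9 bound=2 product=4
t=11: arr=2 -> substrate=11 bound=2 product=4
t=12: arr=0 -> substrate=9 bound=2 product=6
t=13: arr=0 -> substrate=9 bound=2 product=6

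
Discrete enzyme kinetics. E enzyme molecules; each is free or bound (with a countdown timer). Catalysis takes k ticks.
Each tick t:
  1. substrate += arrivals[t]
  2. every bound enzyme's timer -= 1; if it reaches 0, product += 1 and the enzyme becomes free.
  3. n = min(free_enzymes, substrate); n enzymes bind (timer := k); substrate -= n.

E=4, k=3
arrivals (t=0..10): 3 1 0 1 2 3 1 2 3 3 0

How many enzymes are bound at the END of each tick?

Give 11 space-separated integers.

t=0: arr=3 -> substrate=0 bound=3 product=0
t=1: arr=1 -> substrate=0 bound=4 product=0
t=2: arr=0 -> substrate=0 bound=4 product=0
t=3: arr=1 -> substrate=0 bound=2 product=3
t=4: arr=2 -> substrate=0 bound=3 product=4
t=5: arr=3 -> substrate=2 bound=4 product=4
t=6: arr=1 -> substrate=2 bound=4 product=5
t=7: arr=2 -> substrate=2 bound=4 product=7
t=8: arr=3 -> substrate=4 bound=4 product=8
t=9: arr=3 -> substrate=6 bound=4 product=9
t=10: arr=0 -> substrate=4 bound=4 product=11

Answer: 3 4 4 2 3 4 4 4 4 4 4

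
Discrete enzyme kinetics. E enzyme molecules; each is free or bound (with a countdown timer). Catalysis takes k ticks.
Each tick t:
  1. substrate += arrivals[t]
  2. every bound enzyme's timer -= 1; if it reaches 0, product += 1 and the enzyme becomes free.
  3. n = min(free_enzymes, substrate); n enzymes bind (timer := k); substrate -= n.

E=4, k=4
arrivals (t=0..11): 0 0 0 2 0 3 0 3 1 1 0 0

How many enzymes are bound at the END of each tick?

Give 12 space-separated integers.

t=0: arr=0 -> substrate=0 bound=0 product=0
t=1: arr=0 -> substrate=0 bound=0 product=0
t=2: arr=0 -> substrate=0 bound=0 product=0
t=3: arr=2 -> substrate=0 bound=2 product=0
t=4: arr=0 -> substrate=0 bound=2 product=0
t=5: arr=3 -> substrate=1 bound=4 product=0
t=6: arr=0 -> substrate=1 bound=4 product=0
t=7: arr=3 -> substrate=2 bound=4 product=2
t=8: arr=1 -> substrate=3 bound=4 product=2
t=9: arr=1 -> substrate=2 bound=4 product=4
t=10: arr=0 -> substrate=2 bound=4 product=4
t=11: arr=0 -> substrate=0 bound=4 product=6

Answer: 0 0 0 2 2 4 4 4 4 4 4 4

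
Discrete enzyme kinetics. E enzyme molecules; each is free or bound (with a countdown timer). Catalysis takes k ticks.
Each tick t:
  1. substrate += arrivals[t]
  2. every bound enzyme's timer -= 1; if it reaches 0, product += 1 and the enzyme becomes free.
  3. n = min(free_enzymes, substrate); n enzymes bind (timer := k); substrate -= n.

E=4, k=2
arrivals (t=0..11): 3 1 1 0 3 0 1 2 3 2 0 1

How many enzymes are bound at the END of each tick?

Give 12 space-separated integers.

Answer: 3 4 2 1 3 3 1 3 4 4 3 2

Derivation:
t=0: arr=3 -> substrate=0 bound=3 product=0
t=1: arr=1 -> substrate=0 bound=4 product=0
t=2: arr=1 -> substrate=0 bound=2 product=3
t=3: arr=0 -> substrate=0 bound=1 product=4
t=4: arr=3 -> substrate=0 bound=3 product=5
t=5: arr=0 -> substrate=0 bound=3 product=5
t=6: arr=1 -> substrate=0 bound=1 product=8
t=7: arr=2 -> substrate=0 bound=3 product=8
t=8: arr=3 -> substrate=1 bound=4 product=9
t=9: arr=2 -> substrate=1 bound=4 product=11
t=10: arr=0 -> substrate=0 bound=3 product=13
t=11: arr=1 -> substrate=0 bound=2 product=15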